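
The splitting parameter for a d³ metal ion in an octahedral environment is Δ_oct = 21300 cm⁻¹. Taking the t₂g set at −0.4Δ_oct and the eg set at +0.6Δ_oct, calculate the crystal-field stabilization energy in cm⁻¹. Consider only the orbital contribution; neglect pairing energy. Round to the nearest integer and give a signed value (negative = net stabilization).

-25560

The d³ electrons fill as t₂g³ eg⁰.
The orbital stabilization is -1.2Δ_oct = -1.2 × 21300 = -25560 cm⁻¹.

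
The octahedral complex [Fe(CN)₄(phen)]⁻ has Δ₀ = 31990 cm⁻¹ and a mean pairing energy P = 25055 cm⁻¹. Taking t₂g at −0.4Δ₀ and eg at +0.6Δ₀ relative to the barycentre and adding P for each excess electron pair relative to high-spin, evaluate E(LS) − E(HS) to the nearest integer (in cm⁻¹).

Ligand charges: 4×(-1) from CN⁻ and 1×(+0) from phen sum to -4; with overall charge -1, Fe is +3.
Fe³⁺: group 8, so d-count = 8 − 3 = 5.
High-spin d⁵ fills as t₂g³ eg² with CFSE 3(−0.4) + 2(+0.6) = 0.0Δ₀ = 0 cm⁻¹.
Low-spin: t₂g⁵ eg⁰, orbital CFSE = -2.0Δ₀ = -63980 cm⁻¹; plus 2 excess pairs × P = +50110 cm⁻¹; total -13870 cm⁻¹.
E(LS) − E(HS) = -13870 − (0) = -13870 cm⁻¹.

-13870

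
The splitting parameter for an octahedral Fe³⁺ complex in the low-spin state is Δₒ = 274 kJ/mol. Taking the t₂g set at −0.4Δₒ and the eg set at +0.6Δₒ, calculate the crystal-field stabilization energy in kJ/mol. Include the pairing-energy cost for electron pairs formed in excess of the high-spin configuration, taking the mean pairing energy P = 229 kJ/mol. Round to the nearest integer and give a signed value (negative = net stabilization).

-90

Fe is in group 8, so Fe³⁺ is d⁵ (8 − 3 = 5).
The d⁵ electrons fill as t₂g⁵ eg⁰.
Orbital CFSE = 5(-0.4) + 0(0.6) = -2.0Δₒ = -2.0 × 274 = -548 kJ/mol.
Pairing penalty: 2 pairs vs 0 in the high-spin reference → 2 extra × P = 458 kJ/mol.
Overall CFSE = -548 + 458 = -90 kJ/mol.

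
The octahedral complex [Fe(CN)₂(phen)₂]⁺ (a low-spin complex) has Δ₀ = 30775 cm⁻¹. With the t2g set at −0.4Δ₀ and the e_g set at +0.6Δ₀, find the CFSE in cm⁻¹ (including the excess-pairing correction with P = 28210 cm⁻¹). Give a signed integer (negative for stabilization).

-5130

Ligand charges: 2×(-1) from CN⁻ and 2×(+0) from phen sum to -2; with overall charge +1, Fe is +3.
Fe³⁺: group 8, so d-count = 8 − 3 = 5.
The d⁵ electrons fill as t2g^5 e_g^0.
The orbital stabilization is -2.0Δ₀ = -2.0 × 30775 = -61550 cm⁻¹.
Pairing penalty: 2 pairs vs 0 in the high-spin reference → 2 extra × P = 56420 cm⁻¹.
Net CFSE = -61550 + 56420 = -5130 cm⁻¹.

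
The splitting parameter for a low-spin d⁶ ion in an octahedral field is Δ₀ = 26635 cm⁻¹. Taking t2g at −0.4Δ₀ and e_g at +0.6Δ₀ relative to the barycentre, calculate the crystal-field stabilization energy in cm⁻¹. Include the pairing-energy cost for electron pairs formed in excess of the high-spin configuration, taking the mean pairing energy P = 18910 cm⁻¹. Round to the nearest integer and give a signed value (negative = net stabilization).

Electron filling gives t2g^6 e_g^0.
Orbital CFSE = 6(-0.4) + 0(0.6) = -2.4Δ₀ = -2.4 × 26635 = -63924 cm⁻¹.
High-spin d⁶ would be t2g^4 e_g^2 with 1 pair; low-spin has 3, so 2 excess pairs cost +2P = +37820 cm⁻¹.
Overall CFSE = -63924 + 37820 = -26104 cm⁻¹.

-26104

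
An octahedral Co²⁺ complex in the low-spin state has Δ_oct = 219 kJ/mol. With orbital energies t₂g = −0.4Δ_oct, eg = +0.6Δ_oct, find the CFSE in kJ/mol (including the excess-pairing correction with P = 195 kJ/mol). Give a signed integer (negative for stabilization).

Co sits in group 9; removing 2 electrons leaves Co²⁺ with 9 − 2 = 7 d electrons.
Configuration: t₂g⁶ eg¹.
CFSE(orbital) = 6×(-0.4Δ_oct) + 1×(0.6Δ_oct) = -1.8Δ_oct; with Δ_oct = 219 kJ/mol that is -394 kJ/mol.
High-spin d⁷ would be t₂g⁵ eg² with 2 pairs; low-spin has 3, so 1 excess pair costs +1P = +195 kJ/mol.
Overall CFSE = -394 + 195 = -199 kJ/mol.

-199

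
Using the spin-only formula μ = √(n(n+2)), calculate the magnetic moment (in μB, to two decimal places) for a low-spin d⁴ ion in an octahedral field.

Configuration: t2g^4 e_g^0 → 2 unpaired electrons.
μ(spin-only) = √[2(2+2)] = √8 ≈ 2.83 μB.

2.83 μB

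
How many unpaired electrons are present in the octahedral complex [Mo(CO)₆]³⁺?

3

CO is neutral, so the +3 overall charge sits on Mo: oxidation state +3.
Mo³⁺: group 6, so d-count = 6 − 3 = 3.
For octahedral d³ the high- and low-spin configurations coincide.
Configuration: t2g^3 e_g^0, giving 3 unpaired electrons.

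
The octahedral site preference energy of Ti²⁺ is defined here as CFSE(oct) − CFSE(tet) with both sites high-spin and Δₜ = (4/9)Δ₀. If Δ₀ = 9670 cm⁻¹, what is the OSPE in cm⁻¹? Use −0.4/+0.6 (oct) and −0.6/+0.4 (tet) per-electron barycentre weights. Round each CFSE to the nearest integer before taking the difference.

Ti sits in group 4; removing 2 electrons leaves Ti²⁺ with 4 − 2 = 2 d electrons.
Octahedral high-spin t2g^2 e_g^0: CFSE = -0.8 × 9670 = -7736 cm⁻¹.
In a tetrahedral site the filling is e^2 t2^0: CFSE(tet) = -1.2Δₜ = -1.2 × (4/9)(9670) = -5157 cm⁻¹.
OSPE = -7736 − (-5157) = -2579 cm⁻¹.

-2579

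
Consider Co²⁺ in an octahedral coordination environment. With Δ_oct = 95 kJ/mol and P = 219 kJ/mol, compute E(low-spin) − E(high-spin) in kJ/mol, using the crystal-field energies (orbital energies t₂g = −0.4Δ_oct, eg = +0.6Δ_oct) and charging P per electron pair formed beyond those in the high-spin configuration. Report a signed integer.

124

Group 9 minus oxidation state +2 gives a d⁷ configuration for Co²⁺.
High-spin d⁷ fills as t₂g⁵ eg² with CFSE 5(−0.4) + 2(+0.6) = -0.8Δ_oct = -76 kJ/mol.
Low-spin: t₂g⁶ eg¹, orbital CFSE = -1.8Δ_oct = -171 kJ/mol; plus 1 excess pair × P = +219 kJ/mol; total 48 kJ/mol.
The difference is 48 − (-76) = 124 kJ/mol, so high-spin lies lower.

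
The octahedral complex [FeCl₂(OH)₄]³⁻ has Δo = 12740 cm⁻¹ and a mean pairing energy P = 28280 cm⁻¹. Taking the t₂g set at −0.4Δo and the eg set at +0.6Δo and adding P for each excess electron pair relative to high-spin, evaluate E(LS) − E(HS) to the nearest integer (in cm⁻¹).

31080

Ligand charges: 2×(-1) from Cl⁻ and 4×(-1) from OH⁻ sum to -6; with overall charge -3, Fe is +3.
Fe is in group 8, so Fe³⁺ is d⁵ (8 − 3 = 5).
High-spin: t₂g³ eg², CFSE = 0.0Δo = 0 cm⁻¹.
For low-spin the configuration is t₂g⁵ eg⁰: orbital energy -2.0 × 12740 = -25480 cm⁻¹, and 2 additional pairs relative to high-spin add 56560 cm⁻¹, giving 31080 cm⁻¹.
E(LS) − E(HS) = 31080 − (0) = 31080 cm⁻¹.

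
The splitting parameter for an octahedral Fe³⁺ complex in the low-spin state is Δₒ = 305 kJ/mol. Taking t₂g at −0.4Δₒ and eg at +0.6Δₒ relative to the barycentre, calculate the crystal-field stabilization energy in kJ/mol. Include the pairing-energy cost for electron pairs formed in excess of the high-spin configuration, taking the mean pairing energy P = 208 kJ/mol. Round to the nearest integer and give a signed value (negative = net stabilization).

-194

Group 8 minus oxidation state +3 gives a d⁵ configuration for Fe³⁺.
Electron filling gives t₂g⁵ eg⁰.
The orbital stabilization is -2.0Δₒ = -2.0 × 305 = -610 kJ/mol.
Pairing penalty: 2 pairs vs 0 in the high-spin reference → 2 extra × P = 416 kJ/mol.
Net CFSE = -610 + 416 = -194 kJ/mol.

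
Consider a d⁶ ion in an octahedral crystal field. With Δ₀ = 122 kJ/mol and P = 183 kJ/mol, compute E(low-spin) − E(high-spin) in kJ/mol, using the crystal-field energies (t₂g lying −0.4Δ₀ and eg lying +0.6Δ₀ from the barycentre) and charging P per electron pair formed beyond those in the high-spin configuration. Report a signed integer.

122

High-spin d⁶ fills as t₂g⁴ eg² with CFSE 4(−0.4) + 2(+0.6) = -0.4Δ₀ = -49 kJ/mol.
Low-spin: t₂g⁶ eg⁰, orbital CFSE = -2.4Δ₀ = -293 kJ/mol; plus 2 excess pairs × P = +366 kJ/mol; total 73 kJ/mol.
The difference is 73 − (-49) = 122 kJ/mol, so high-spin lies lower.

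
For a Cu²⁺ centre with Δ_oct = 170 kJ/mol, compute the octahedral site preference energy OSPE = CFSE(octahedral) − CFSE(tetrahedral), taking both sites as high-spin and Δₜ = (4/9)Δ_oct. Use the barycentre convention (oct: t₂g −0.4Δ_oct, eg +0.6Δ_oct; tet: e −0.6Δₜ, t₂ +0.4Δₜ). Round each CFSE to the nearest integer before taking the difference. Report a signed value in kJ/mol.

Cu is in group 11, so Cu²⁺ is d⁹ (11 − 2 = 9).
Octahedral high-spin t₂g⁶ eg³: CFSE = -0.6 × 170 = -102 kJ/mol.
Tetrahedral e⁴ t₂⁵ gives -0.4Δₜ = -0.4 × (4/9) × 170 = -30 kJ/mol.
OSPE = -102 − (-30) = -72 kJ/mol.

-72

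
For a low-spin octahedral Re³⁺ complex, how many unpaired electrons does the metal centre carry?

2

Group 7 minus oxidation state +3 gives a d⁴ configuration for Re³⁺.
Configuration: t2g^4 e_g^0, giving 2 unpaired electrons.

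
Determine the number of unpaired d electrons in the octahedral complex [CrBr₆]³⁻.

Each Br⁻ contributes -1; 6 × (-1) = -6. With overall charge -3, Cr is in the +3 oxidation state.
Cr is in group 6, so Cr³⁺ is d³ (6 − 3 = 3).
Configuration: t2g^3 e_g^0, giving 3 unpaired electrons.

3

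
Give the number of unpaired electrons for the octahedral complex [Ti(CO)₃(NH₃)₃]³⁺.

Ligand charges: 3×(+0) from CO and 3×(+0) from NH₃ sum to +0; with overall charge +3, Ti is +3.
Group 4 minus oxidation state +3 gives a d¹ configuration for Ti³⁺.
Configuration: t2g^1 e_g^0, giving 1 unpaired electron.

1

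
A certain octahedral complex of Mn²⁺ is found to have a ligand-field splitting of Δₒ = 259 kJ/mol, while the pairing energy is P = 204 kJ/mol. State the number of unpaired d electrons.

Group 7 minus oxidation state +2 gives a d⁵ configuration for Mn²⁺.
Here Δₒ > P (259 > 204), so the low-spin state is favoured.
Filling d⁵ accordingly: t₂g⁵ eg⁰.
Unpaired electrons: 1.

1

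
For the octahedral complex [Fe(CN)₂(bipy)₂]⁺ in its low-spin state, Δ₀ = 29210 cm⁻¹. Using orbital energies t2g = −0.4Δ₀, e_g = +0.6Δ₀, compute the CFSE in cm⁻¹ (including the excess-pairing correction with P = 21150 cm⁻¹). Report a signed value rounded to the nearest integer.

Ligand charges: 2×(-1) from CN⁻ and 2×(+0) from bipy sum to -2; with overall charge +1, Fe is +3.
Fe³⁺: group 8, so d-count = 8 − 3 = 5.
Electron filling gives t2g^5 e_g^0.
Orbital CFSE = 5(-0.4) + 0(0.6) = -2.0Δ₀ = -2.0 × 29210 = -58420 cm⁻¹.
High-spin d⁵ would be t2g^3 e_g^2 with 0 pairs; low-spin has 2, so 2 excess pairs cost +2P = +42300 cm⁻¹.
Net CFSE = -58420 + 42300 = -16120 cm⁻¹.

-16120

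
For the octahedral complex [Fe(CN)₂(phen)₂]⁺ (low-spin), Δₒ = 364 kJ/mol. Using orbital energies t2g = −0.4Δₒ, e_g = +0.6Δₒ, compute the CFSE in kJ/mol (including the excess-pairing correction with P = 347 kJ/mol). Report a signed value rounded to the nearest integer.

Ligand charges: 2×(-1) from CN⁻ and 2×(+0) from phen sum to -2; with overall charge +1, Fe is +3.
Fe is in group 8, so Fe³⁺ is d⁵ (8 − 3 = 5).
Configuration: t2g^5 e_g^0.
Orbital CFSE = 5(-0.4) + 0(0.6) = -2.0Δₒ = -2.0 × 364 = -728 kJ/mol.
Pairing penalty: 2 pairs vs 0 in the high-spin reference → 2 extra × P = 694 kJ/mol.
Combining: -728 + 694 = -34 kJ/mol.

-34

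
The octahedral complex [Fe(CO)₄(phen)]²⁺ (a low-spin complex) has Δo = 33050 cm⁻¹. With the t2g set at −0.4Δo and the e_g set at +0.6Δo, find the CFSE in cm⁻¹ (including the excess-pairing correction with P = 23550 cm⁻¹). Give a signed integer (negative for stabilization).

Ligand charges: 4×(+0) from CO and 1×(+0) from phen sum to +0; with overall charge +2, Fe is +2.
Fe is in group 8, so Fe²⁺ is d⁶ (8 − 2 = 6).
Electron filling gives t2g^6 e_g^0.
CFSE(orbital) = 6×(-0.4Δo) + 0×(0.6Δo) = -2.4Δo; with Δo = 33050 cm⁻¹ that is -79320 cm⁻¹.
High-spin d⁶ would be t2g^4 e_g^2 with 1 pair; low-spin has 3, so 2 excess pairs cost +2P = +47100 cm⁻¹.
Net CFSE = -79320 + 47100 = -32220 cm⁻¹.

-32220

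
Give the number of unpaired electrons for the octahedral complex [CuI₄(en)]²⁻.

Ligand charges: 4×(-1) from I⁻ and 1×(+0) from en sum to -4; with overall charge -2, Cu is +2.
Cu sits in group 11; removing 2 electrons leaves Cu²⁺ with 11 − 2 = 9 d electrons.
Configuration: t₂g⁶ eg³, giving 1 unpaired electron.

1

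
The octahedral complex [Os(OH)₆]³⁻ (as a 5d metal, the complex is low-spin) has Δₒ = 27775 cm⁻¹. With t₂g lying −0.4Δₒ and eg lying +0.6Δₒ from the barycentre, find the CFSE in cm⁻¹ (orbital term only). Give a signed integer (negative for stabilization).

Each OH⁻ contributes -1; 6 × (-1) = -6. With overall charge -3, Os is in the +3 oxidation state.
Os is in group 8, so Os³⁺ is d⁵ (8 − 3 = 5).
Configuration: t₂g⁵ eg⁰.
The orbital stabilization is -2.0Δₒ = -2.0 × 27775 = -55550 cm⁻¹.

-55550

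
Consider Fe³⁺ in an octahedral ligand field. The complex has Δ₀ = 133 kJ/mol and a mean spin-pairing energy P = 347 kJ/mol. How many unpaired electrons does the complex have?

5

Group 8 minus oxidation state +3 gives a d⁵ configuration for Fe³⁺.
Here Δ₀ < P (133 < 347), so the high-spin state is favoured.
Filling d⁵ accordingly: t₂g³ eg².
Unpaired electrons: 5.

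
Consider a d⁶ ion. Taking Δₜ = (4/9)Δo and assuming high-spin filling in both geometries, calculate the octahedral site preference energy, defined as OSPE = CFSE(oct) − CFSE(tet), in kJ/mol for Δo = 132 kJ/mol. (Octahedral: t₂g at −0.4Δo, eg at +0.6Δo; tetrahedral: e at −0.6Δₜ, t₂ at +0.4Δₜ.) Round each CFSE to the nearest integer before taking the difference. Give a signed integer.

-18

Octahedral high-spin t₂g⁴ eg²: CFSE = -0.4 × 132 = -53 kJ/mol.
In a tetrahedral site the filling is e³ t₂³: CFSE(tet) = -0.6Δₜ = -0.6 × (4/9)(132) = -35 kJ/mol.
OSPE = -53 − (-35) = -18 kJ/mol.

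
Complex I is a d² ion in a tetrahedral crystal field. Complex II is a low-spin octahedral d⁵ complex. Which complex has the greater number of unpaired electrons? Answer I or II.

I

I: Tetrahedral fields are weak (Δₜ ≈ 4/9 Δₒ), so electrons fill high-spin; e^2 t2^0 → 2 unpaired.
II: t2g^5 e_g^0 → 1 unpaired.
So I has more unpaired electrons.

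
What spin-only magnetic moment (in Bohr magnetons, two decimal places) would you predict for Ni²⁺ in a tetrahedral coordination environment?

2.83 Bohr magnetons

Ni sits in group 10; removing 2 electrons leaves Ni²⁺ with 10 − 2 = 8 d electrons.
Tetrahedral fields are weak (Δₜ ≈ 4/9 Δₒ), so electrons fill high-spin.
Configuration: e⁴ t₂⁴ → 2 unpaired electrons.
μ(spin-only) = √[2(2+2)] = √8 ≈ 2.83 Bohr magnetons.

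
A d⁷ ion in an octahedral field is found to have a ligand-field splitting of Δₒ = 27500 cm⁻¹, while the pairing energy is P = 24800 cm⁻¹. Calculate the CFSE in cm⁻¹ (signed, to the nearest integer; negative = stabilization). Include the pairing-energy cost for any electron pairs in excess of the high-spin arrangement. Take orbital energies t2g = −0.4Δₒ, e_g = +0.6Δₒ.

-24700

Since Δₒ = 27500 cm⁻¹ > P = 24800 cm⁻¹, the complex adopts the low-spin configuration.
Configuration: t2g^6 e_g^1.
Orbital CFSE = -1.8Δₒ = -1.8 × 27500 = -49500 cm⁻¹.
Excess pairs vs high-spin: 3 − 2 = 1; pairing cost = +24800 cm⁻¹.
Net CFSE = -49500 + 24800 = -24700 cm⁻¹.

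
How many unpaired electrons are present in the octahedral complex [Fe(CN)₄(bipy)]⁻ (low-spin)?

Ligand charges: 4×(-1) from CN⁻ and 1×(+0) from bipy sum to -4; with overall charge -1, Fe is +3.
Group 8 minus oxidation state +3 gives a d⁵ configuration for Fe³⁺.
Configuration: t₂g⁵ eg⁰, giving 1 unpaired electron.

1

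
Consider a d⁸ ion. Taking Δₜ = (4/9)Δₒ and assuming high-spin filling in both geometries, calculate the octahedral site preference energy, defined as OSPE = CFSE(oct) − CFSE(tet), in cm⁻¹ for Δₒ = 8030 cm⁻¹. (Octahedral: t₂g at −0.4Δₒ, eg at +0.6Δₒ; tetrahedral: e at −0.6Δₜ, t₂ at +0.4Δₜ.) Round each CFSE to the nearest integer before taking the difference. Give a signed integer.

-6781

In an octahedral site d⁸ (HS) is t₂g⁶ eg², giving CFSE(oct) = -1.2Δₒ = -9636 cm⁻¹.
Tetrahedral: e⁴ t₂⁴, CFSE = 4(−0.6) + 4(+0.4) = -0.8Δₜ = -0.8 × (4/9) × 8030 = -2855 cm⁻¹.
OSPE = CFSE(oct) − CFSE(tet) = -9636 − (-2855) = -6781 cm⁻¹.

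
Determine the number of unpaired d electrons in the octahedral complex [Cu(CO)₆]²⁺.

CO is neutral, so the +2 overall charge sits on Cu: oxidation state +2.
Cu sits in group 11; removing 2 electrons leaves Cu²⁺ with 11 − 2 = 9 d electrons.
Configuration: t₂g⁶ eg³, giving 1 unpaired electron.

1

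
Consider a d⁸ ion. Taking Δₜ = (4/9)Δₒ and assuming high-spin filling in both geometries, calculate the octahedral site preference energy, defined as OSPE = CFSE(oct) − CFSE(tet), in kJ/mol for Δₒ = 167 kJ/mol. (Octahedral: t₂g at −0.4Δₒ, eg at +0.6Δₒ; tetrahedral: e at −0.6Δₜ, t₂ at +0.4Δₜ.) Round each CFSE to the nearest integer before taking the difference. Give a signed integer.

In an octahedral site d⁸ (HS) is t2g^6 e_g^2, giving CFSE(oct) = -1.2Δₒ = -200 kJ/mol.
Tetrahedral e^4 t2^4 gives -0.8Δₜ = -0.8 × (4/9) × 167 = -59 kJ/mol.
OSPE = -200 − (-59) = -141 kJ/mol.

-141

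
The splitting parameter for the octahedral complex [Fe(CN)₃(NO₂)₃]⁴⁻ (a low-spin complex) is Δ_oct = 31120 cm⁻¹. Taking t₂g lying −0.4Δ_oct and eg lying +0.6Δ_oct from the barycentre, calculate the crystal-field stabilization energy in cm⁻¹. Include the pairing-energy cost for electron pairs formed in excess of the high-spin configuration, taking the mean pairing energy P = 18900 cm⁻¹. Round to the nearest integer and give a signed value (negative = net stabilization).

Ligand charges: 3×(-1) from CN⁻ and 3×(-1) from NO₂⁻ sum to -6; with overall charge -4, Fe is +2.
Fe sits in group 8; removing 2 electrons leaves Fe²⁺ with 8 − 2 = 6 d electrons.
The d⁶ electrons fill as t₂g⁶ eg⁰.
Orbital CFSE = 6(-0.4) + 0(0.6) = -2.4Δ_oct = -2.4 × 31120 = -74688 cm⁻¹.
Relative to high-spin t₂g⁴ eg² (1 paired), the low-spin configuration has 2 additional pairs, contributing +2 × 18900 = +37800 cm⁻¹.
Net CFSE = -74688 + 37800 = -36888 cm⁻¹.

-36888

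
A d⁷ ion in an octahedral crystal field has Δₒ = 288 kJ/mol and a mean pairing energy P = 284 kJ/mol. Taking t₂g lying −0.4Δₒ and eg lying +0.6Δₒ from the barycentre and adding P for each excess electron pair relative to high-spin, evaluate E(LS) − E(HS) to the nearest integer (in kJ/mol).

-4

High-spin: t₂g⁵ eg², CFSE = -0.8Δₒ = -230 kJ/mol.
For low-spin the configuration is t₂g⁶ eg¹: orbital energy -1.8 × 288 = -518 kJ/mol, and 1 additional pair relative to high-spin adds 284 kJ/mol, giving -234 kJ/mol.
The difference is -234 − (-230) = -4 kJ/mol, so low-spin lies lower.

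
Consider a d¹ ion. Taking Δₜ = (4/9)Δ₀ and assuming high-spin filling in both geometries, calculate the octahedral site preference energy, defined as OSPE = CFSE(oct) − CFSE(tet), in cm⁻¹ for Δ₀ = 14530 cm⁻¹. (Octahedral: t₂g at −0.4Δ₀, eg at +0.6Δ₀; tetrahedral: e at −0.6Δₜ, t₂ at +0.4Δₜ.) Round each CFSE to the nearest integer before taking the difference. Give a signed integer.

-1937

Octahedral high-spin t₂g¹ eg⁰: CFSE = -0.4 × 14530 = -5812 cm⁻¹.
Tetrahedral: e¹ t₂⁰, CFSE = 1(−0.6) + 0(+0.4) = -0.6Δₜ = -0.6 × (4/9) × 14530 = -3875 cm⁻¹.
Subtracting, OSPE = -5812 − (-3875) = -1937 cm⁻¹.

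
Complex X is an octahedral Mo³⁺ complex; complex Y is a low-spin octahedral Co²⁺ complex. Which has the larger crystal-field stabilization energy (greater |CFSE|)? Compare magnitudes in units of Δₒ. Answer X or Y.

X: Mo is in group 6, so Mo³⁺ is d³ (6 − 3 = 3); t₂g³ eg⁰, CFSE = -1.2Δₒ.
Y: Co²⁺: group 9, so d-count = 9 − 2 = 7; t₂g⁶ eg¹, CFSE = -1.8Δₒ.
So Y has the larger |CFSE|.

Y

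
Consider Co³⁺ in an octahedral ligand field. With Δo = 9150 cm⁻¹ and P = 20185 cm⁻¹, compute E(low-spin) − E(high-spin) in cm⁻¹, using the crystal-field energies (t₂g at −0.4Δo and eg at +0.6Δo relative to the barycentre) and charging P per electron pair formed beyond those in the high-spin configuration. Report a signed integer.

Co³⁺: group 9, so d-count = 9 − 3 = 6.
High-spin d⁶ fills as t₂g⁴ eg² with CFSE 4(−0.4) + 2(+0.6) = -0.4Δo = -3660 cm⁻¹.
Low-spin: t₂g⁶ eg⁰, orbital CFSE = -2.4Δo = -21960 cm⁻¹; plus 2 excess pairs × P = +40370 cm⁻¹; total 18410 cm⁻¹.
Thus E(LS) − E(HS) = 22070 cm⁻¹.

22070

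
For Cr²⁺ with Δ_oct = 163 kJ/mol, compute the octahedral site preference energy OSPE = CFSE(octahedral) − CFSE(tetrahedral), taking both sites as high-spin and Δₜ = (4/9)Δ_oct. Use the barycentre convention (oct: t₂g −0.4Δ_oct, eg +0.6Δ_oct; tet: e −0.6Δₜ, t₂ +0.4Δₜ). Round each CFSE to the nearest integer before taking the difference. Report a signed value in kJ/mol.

Cr²⁺: group 6, so d-count = 6 − 2 = 4.
In an octahedral site d⁴ (HS) is t2g^3 e_g^1, giving CFSE(oct) = -0.6Δ_oct = -98 kJ/mol.
Tetrahedral e^2 t2^2 gives -0.4Δₜ = -0.4 × (4/9) × 163 = -29 kJ/mol.
Subtracting, OSPE = -98 − (-29) = -69 kJ/mol.

-69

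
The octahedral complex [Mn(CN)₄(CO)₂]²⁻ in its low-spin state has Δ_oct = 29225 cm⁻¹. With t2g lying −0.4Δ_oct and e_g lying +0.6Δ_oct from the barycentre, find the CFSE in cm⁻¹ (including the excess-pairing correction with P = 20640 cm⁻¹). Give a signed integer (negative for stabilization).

-17170

Ligand charges: 4×(-1) from CN⁻ and 2×(+0) from CO sum to -4; with overall charge -2, Mn is +2.
Group 7 minus oxidation state +2 gives a d⁵ configuration for Mn²⁺.
Configuration: t2g^5 e_g^0.
Orbital CFSE = 5(-0.4) + 0(0.6) = -2.0Δ_oct = -2.0 × 29225 = -58450 cm⁻¹.
High-spin d⁵ would be t2g^3 e_g^2 with 0 pairs; low-spin has 2, so 2 excess pairs cost +2P = +41280 cm⁻¹.
Net CFSE = -58450 + 41280 = -17170 cm⁻¹.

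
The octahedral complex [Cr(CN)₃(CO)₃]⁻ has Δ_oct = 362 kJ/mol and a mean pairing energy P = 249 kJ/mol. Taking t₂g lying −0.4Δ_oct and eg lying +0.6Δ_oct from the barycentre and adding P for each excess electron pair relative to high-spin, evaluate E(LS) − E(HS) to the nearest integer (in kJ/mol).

-113

Ligand charges: 3×(-1) from CN⁻ and 3×(+0) from CO sum to -3; with overall charge -1, Cr is +2.
Group 6 minus oxidation state +2 gives a d⁴ configuration for Cr²⁺.
High-spin d⁴ fills as t₂g³ eg¹ with CFSE 3(−0.4) + 1(+0.6) = -0.6Δ_oct = -217 kJ/mol.
Low-spin: t₂g⁴ eg⁰, orbital CFSE = -1.6Δ_oct = -579 kJ/mol; plus 1 excess pair × P = +249 kJ/mol; total -330 kJ/mol.
E(LS) − E(HS) = -330 − (-217) = -113 kJ/mol.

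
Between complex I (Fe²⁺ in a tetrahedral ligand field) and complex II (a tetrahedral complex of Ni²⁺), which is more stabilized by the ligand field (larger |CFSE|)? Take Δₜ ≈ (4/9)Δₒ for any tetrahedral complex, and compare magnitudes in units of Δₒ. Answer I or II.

I: Fe²⁺: group 8, so d-count = 8 − 2 = 6; With tetrahedral geometry the complex is necessarily high-spin; e³ t₂³, CFSE = -0.6Δₜ ≈ -0.27Δₒ.
II: Group 10 minus oxidation state +2 gives a d⁸ configuration for Ni²⁺; Tetrahedral splitting is small, so the complex is high-spin; e^4 t2^4, CFSE = -0.8Δₜ ≈ -0.36Δₒ.
So II has the larger |CFSE|.

II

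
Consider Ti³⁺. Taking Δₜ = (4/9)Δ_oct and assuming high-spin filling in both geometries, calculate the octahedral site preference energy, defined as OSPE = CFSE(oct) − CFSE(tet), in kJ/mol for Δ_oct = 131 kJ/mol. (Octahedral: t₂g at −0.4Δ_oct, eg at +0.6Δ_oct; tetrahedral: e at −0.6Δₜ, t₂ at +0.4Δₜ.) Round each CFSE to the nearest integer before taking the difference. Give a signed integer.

-17

Ti³⁺: group 4, so d-count = 4 − 3 = 1.
Octahedral (high-spin): t₂g¹ eg⁰, CFSE = 1(−0.4) + 0(+0.6) = -0.4Δ_oct = -0.4 × 131 = -52 kJ/mol.
Tetrahedral e¹ t₂⁰ gives -0.6Δₜ = -0.6 × (4/9) × 131 = -35 kJ/mol.
Subtracting, OSPE = -52 − (-35) = -17 kJ/mol.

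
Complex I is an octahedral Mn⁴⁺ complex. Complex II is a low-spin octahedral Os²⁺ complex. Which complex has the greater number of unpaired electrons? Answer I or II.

I: Mn is in group 7, so Mn⁴⁺ is d³ (7 − 4 = 3); t₂g³ eg⁰ → 3 unpaired.
II: Group 8 minus oxidation state +2 gives a d⁶ configuration for Os²⁺; t₂g⁶ eg⁰ → 0 unpaired.
So I has more unpaired electrons.

I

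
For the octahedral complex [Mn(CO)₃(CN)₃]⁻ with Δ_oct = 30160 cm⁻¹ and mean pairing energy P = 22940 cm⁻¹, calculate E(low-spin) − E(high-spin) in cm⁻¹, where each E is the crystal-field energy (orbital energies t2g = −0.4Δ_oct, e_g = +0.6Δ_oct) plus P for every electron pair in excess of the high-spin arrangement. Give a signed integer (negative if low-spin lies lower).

Ligand charges: 3×(+0) from CO and 3×(-1) from CN⁻ sum to -3; with overall charge -1, Mn is +2.
Mn sits in group 7; removing 2 electrons leaves Mn²⁺ with 7 − 2 = 5 d electrons.
High-spin d⁵ fills as t2g^3 e_g^2 with CFSE 3(−0.4) + 2(+0.6) = 0.0Δ_oct = 0 cm⁻¹.
Low-spin t2g^5 e_g^0 gives -2.0Δ_oct = -60320 cm⁻¹, but forming 2 extra pairs costs 2P = 45880 cm⁻¹, so E(LS) = -60320 + 45880 = -14440 cm⁻¹.
E(LS) − E(HS) = -14440 − (0) = -14440 cm⁻¹.

-14440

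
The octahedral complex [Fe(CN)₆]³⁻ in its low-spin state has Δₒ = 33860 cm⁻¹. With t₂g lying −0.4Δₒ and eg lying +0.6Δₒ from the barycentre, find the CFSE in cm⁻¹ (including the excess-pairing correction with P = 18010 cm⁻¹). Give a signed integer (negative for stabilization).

-31700

Each CN⁻ contributes -1; 6 × (-1) = -6. With overall charge -3, Fe is in the +3 oxidation state.
Fe sits in group 8; removing 3 electrons leaves Fe³⁺ with 8 − 3 = 5 d electrons.
Electron filling gives t₂g⁵ eg⁰.
The orbital stabilization is -2.0Δₒ = -2.0 × 33860 = -67720 cm⁻¹.
Relative to high-spin t₂g³ eg² (0 paired), the low-spin configuration has 2 additional pairs, contributing +2 × 18010 = +36020 cm⁻¹.
Combining: -67720 + 36020 = -31700 cm⁻¹.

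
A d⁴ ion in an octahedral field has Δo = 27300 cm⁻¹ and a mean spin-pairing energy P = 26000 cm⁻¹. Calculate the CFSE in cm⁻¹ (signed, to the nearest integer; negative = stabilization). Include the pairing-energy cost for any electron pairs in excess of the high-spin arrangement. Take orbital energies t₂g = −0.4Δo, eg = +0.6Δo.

-17680

With Δo > P the complex is low-spin.
Filling d⁴ accordingly: t₂g⁴ eg⁰.
Orbital CFSE = -1.6Δo = -1.6 × 27300 = -43680 cm⁻¹.
Excess pairs vs high-spin: 1 − 0 = 1; pairing cost = +26000 cm⁻¹.
Net CFSE = -43680 + 26000 = -17680 cm⁻¹.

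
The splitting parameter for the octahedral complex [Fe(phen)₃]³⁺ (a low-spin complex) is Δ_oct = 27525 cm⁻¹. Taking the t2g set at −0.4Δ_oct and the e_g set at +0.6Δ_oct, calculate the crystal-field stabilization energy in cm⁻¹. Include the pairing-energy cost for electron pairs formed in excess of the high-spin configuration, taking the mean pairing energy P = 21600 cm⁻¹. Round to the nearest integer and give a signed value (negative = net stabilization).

-11850

phen is neutral, so the +3 overall charge sits on Fe: oxidation state +3.
Group 8 minus oxidation state +3 gives a d⁵ configuration for Fe³⁺.
The d⁵ electrons fill as t2g^5 e_g^0.
The orbital stabilization is -2.0Δ_oct = -2.0 × 27525 = -55050 cm⁻¹.
Relative to high-spin t2g^3 e_g^2 (0 paired), the low-spin configuration has 2 additional pairs, contributing +2 × 21600 = +43200 cm⁻¹.
Net CFSE = -55050 + 43200 = -11850 cm⁻¹.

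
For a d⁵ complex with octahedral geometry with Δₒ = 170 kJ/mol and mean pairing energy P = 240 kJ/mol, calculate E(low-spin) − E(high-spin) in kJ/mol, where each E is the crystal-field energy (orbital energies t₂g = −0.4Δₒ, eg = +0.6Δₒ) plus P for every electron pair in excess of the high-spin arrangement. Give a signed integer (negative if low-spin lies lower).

140

High-spin: t₂g³ eg², CFSE = 0.0Δₒ = 0 kJ/mol.
For low-spin the configuration is t₂g⁵ eg⁰: orbital energy -2.0 × 170 = -340 kJ/mol, and 2 additional pairs relative to high-spin add 480 kJ/mol, giving 140 kJ/mol.
The difference is 140 − (0) = 140 kJ/mol, so high-spin lies lower.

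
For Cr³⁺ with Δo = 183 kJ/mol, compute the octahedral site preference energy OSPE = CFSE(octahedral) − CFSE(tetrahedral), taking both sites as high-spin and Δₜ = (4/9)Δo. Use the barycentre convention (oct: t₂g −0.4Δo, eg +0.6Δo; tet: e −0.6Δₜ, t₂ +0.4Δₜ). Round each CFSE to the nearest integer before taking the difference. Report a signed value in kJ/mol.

-155

Cr sits in group 6; removing 3 electrons leaves Cr³⁺ with 6 − 3 = 3 d electrons.
Octahedral high-spin t2g^3 e_g^0: CFSE = -1.2 × 183 = -220 kJ/mol.
Tetrahedral: e^2 t2^1, CFSE = 2(−0.6) + 1(+0.4) = -0.8Δₜ = -0.8 × (4/9) × 183 = -65 kJ/mol.
OSPE = -220 − (-65) = -155 kJ/mol.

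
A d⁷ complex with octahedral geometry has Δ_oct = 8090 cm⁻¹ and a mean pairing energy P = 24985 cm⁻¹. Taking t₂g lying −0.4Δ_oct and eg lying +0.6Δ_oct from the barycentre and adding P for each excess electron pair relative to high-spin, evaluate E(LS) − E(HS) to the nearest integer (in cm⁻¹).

16895

High-spin: t₂g⁵ eg², CFSE = -0.8Δ_oct = -6472 cm⁻¹.
Low-spin t₂g⁶ eg¹ gives -1.8Δ_oct = -14562 cm⁻¹, but forming 1 extra pair costs 1P = 24985 cm⁻¹, so E(LS) = -14562 + 24985 = 10423 cm⁻¹.
E(LS) − E(HS) = 10423 − (-6472) = 16895 cm⁻¹.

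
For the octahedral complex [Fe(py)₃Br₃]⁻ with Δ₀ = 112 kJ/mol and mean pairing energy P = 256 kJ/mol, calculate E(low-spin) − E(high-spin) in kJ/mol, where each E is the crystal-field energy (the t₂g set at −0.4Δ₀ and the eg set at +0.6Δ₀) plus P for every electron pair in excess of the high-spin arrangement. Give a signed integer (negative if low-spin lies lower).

288

Ligand charges: 3×(+0) from py and 3×(-1) from Br⁻ sum to -3; with overall charge -1, Fe is +2.
Fe sits in group 8; removing 2 electrons leaves Fe²⁺ with 8 − 2 = 6 d electrons.
High-spin: t₂g⁴ eg², CFSE = -0.4Δ₀ = -45 kJ/mol.
Low-spin t₂g⁶ eg⁰ gives -2.4Δ₀ = -269 kJ/mol, but forming 2 extra pairs costs 2P = 512 kJ/mol, so E(LS) = -269 + 512 = 243 kJ/mol.
E(LS) − E(HS) = 243 − (-45) = 288 kJ/mol.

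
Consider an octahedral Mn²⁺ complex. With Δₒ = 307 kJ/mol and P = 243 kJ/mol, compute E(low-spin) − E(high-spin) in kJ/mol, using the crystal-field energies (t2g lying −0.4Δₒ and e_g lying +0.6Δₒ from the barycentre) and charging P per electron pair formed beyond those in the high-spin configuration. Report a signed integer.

Group 7 minus oxidation state +2 gives a d⁵ configuration for Mn²⁺.
In the high-spin limit (t2g^3 e_g^2) the orbital term is 0.0Δₒ = 0 kJ/mol, with no excess pairing.
For low-spin the configuration is t2g^5 e_g^0: orbital energy -2.0 × 307 = -614 kJ/mol, and 2 additional pairs relative to high-spin add 486 kJ/mol, giving -128 kJ/mol.
E(LS) − E(HS) = -128 − (0) = -128 kJ/mol.

-128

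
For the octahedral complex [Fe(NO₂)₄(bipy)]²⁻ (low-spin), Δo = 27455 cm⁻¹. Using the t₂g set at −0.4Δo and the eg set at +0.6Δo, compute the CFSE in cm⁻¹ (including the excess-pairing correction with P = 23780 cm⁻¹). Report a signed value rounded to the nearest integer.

-18332

Ligand charges: 4×(-1) from NO₂⁻ and 1×(+0) from bipy sum to -4; with overall charge -2, Fe is +2.
Fe is in group 8, so Fe²⁺ is d⁶ (8 − 2 = 6).
Electron filling gives t₂g⁶ eg⁰.
The orbital stabilization is -2.4Δo = -2.4 × 27455 = -65892 cm⁻¹.
High-spin d⁶ would be t₂g⁴ eg² with 1 pair; low-spin has 3, so 2 excess pairs cost +2P = +47560 cm⁻¹.
Combining: -65892 + 47560 = -18332 cm⁻¹.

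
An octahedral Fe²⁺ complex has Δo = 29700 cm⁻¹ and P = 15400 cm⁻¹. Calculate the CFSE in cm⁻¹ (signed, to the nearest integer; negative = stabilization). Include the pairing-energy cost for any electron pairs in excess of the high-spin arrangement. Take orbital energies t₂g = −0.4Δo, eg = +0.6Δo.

Fe sits in group 8; removing 2 electrons leaves Fe²⁺ with 8 − 2 = 6 d electrons.
With Δo > P the complex is low-spin.
Filling d⁶ accordingly: t₂g⁶ eg⁰.
Orbital CFSE = -2.4Δo = -2.4 × 29700 = -71280 cm⁻¹.
Excess pairs vs high-spin: 3 − 1 = 2; pairing cost = +30800 cm⁻¹.
Net CFSE = -71280 + 30800 = -40480 cm⁻¹.

-40480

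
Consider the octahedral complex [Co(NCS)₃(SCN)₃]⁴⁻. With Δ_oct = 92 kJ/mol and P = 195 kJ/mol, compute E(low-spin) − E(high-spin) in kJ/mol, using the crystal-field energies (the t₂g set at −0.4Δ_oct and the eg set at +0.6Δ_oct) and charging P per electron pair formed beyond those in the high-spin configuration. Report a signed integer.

103

Ligand charges: 3×(-1) from NCS⁻ and 3×(-1) from SCN⁻ sum to -6; with overall charge -4, Co is +2.
Co sits in group 9; removing 2 electrons leaves Co²⁺ with 9 − 2 = 7 d electrons.
High-spin d⁷ fills as t₂g⁵ eg² with CFSE 5(−0.4) + 2(+0.6) = -0.8Δ_oct = -74 kJ/mol.
Low-spin: t₂g⁶ eg¹, orbital CFSE = -1.8Δ_oct = -166 kJ/mol; plus 1 excess pair × P = +195 kJ/mol; total 29 kJ/mol.
E(LS) − E(HS) = 29 − (-74) = 103 kJ/mol.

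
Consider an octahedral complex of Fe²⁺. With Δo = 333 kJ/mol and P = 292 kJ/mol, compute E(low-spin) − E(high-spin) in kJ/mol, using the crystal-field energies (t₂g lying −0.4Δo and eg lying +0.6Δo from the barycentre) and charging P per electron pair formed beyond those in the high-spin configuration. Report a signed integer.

-82

Fe sits in group 8; removing 2 electrons leaves Fe²⁺ with 8 − 2 = 6 d electrons.
High-spin: t₂g⁴ eg², CFSE = -0.4Δo = -133 kJ/mol.
Low-spin t₂g⁶ eg⁰ gives -2.4Δo = -799 kJ/mol, but forming 2 extra pairs costs 2P = 584 kJ/mol, so E(LS) = -799 + 584 = -215 kJ/mol.
E(LS) − E(HS) = -215 − (-133) = -82 kJ/mol.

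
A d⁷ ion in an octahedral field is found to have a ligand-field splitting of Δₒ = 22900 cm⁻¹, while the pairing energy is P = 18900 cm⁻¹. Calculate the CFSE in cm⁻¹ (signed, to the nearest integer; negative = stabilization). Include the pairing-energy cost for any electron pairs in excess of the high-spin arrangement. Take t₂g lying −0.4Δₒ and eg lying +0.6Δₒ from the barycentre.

Δₒ > P, so pairing is preferred: the ground state is low-spin.
That gives t₂g⁶ eg¹.
Orbital CFSE = -1.8Δₒ = -1.8 × 22900 = -41220 cm⁻¹.
Excess pairs vs high-spin: 3 − 2 = 1; pairing cost = +18900 cm⁻¹.
Net CFSE = -41220 + 18900 = -22320 cm⁻¹.

-22320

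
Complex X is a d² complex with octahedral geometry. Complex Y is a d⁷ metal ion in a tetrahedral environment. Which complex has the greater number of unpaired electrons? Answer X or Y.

X: For octahedral d² the high- and low-spin configurations coincide; t2g^2 e_g^0 → 2 unpaired.
Y: Tetrahedral fields are weak (Δₜ ≈ 4/9 Δₒ), so electrons fill high-spin; e^4 t2^3 → 3 unpaired.
So Y has more unpaired electrons.

Y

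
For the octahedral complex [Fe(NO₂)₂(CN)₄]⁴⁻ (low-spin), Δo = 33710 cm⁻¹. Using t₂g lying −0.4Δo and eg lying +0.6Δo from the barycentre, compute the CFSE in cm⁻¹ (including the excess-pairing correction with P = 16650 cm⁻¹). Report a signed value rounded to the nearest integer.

-47604

Ligand charges: 2×(-1) from NO₂⁻ and 4×(-1) from CN⁻ sum to -6; with overall charge -4, Fe is +2.
Group 8 minus oxidation state +2 gives a d⁶ configuration for Fe²⁺.
Configuration: t₂g⁶ eg⁰.
The orbital stabilization is -2.4Δo = -2.4 × 33710 = -80904 cm⁻¹.
Relative to high-spin t₂g⁴ eg² (1 paired), the low-spin configuration has 2 additional pairs, contributing +2 × 16650 = +33300 cm⁻¹.
Net CFSE = -80904 + 33300 = -47604 cm⁻¹.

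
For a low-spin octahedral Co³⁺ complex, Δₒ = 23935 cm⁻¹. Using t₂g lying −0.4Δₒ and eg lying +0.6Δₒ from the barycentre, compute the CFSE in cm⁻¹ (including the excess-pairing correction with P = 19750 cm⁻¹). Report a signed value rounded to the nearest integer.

Co is in group 9, so Co³⁺ is d⁶ (9 − 3 = 6).
Electron filling gives t₂g⁶ eg⁰.
The orbital stabilization is -2.4Δₒ = -2.4 × 23935 = -57444 cm⁻¹.
Pairing penalty: 3 pairs vs 1 in the high-spin reference → 2 extra × P = 39500 cm⁻¹.
Overall CFSE = -57444 + 39500 = -17944 cm⁻¹.

-17944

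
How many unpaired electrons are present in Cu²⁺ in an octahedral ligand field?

Cu²⁺: group 11, so d-count = 11 − 2 = 9.
For octahedral d⁹ the high- and low-spin configurations coincide.
Configuration: t2g^6 e_g^3, giving 1 unpaired electron.

1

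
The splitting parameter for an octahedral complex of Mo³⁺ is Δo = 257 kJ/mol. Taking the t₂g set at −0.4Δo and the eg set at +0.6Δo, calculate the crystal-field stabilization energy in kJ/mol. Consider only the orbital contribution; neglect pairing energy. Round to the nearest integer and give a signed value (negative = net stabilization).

Mo sits in group 6; removing 3 electrons leaves Mo³⁺ with 6 − 3 = 3 d electrons.
Configuration: t₂g³ eg⁰.
The orbital stabilization is -1.2Δo = -1.2 × 257 = -308 kJ/mol.

-308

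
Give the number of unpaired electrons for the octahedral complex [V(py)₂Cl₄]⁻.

Ligand charges: 2×(+0) from py and 4×(-1) from Cl⁻ sum to -4; with overall charge -1, V is +3.
V sits in group 5; removing 3 electrons leaves V³⁺ with 5 − 3 = 2 d electrons.
Configuration: t₂g² eg⁰, giving 2 unpaired electrons.

2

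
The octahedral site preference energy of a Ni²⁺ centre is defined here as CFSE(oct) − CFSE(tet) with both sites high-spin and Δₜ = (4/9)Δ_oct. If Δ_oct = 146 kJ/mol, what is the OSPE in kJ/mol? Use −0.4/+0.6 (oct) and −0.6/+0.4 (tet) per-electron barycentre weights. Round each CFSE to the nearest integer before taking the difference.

Ni sits in group 10; removing 2 electrons leaves Ni²⁺ with 10 − 2 = 8 d electrons.
Octahedral (high-spin): t₂g⁶ eg², CFSE = 6(−0.4) + 2(+0.6) = -1.2Δ_oct = -1.2 × 146 = -175 kJ/mol.
In a tetrahedral site the filling is e⁴ t₂⁴: CFSE(tet) = -0.8Δₜ = -0.8 × (4/9)(146) = -52 kJ/mol.
Subtracting, OSPE = -175 − (-52) = -123 kJ/mol.

-123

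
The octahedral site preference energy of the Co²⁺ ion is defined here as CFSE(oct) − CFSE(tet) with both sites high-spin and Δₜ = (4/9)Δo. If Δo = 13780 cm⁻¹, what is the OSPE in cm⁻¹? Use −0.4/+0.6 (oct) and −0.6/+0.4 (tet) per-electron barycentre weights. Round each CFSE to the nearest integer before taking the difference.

Co²⁺: group 9, so d-count = 9 − 2 = 7.
Octahedral high-spin t₂g⁵ eg²: CFSE = -0.8 × 13780 = -11024 cm⁻¹.
In a tetrahedral site the filling is e⁴ t₂³: CFSE(tet) = -1.2Δₜ = -1.2 × (4/9)(13780) = -7349 cm⁻¹.
OSPE = -11024 − (-7349) = -3675 cm⁻¹.

-3675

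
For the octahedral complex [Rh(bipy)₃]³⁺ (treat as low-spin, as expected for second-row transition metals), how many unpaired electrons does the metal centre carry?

bipy is neutral, so the +3 overall charge sits on Rh: oxidation state +3.
Rh is in group 9, so Rh³⁺ is d⁶ (9 − 3 = 6).
Configuration: t₂g⁶ eg⁰, giving 0 unpaired electrons.

0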